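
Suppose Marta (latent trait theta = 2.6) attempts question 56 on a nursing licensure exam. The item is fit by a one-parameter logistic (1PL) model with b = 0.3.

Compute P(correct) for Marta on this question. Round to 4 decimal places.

P(theta) = 1 / (1 + exp(−(theta − b)))
Exponent: (2.6 − 0.3) = 2.3000
1/(1 + e^{-2.3000}) = 0.9089
P = 0.9089

0.9089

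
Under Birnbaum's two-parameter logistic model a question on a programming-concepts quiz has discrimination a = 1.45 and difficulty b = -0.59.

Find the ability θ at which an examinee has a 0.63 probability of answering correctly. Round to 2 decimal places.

-0.22

P(θ) = 1 / (1 + exp(−a(θ − b)))
logit = ln(0.6300/0.3700) = 0.5322
θ = b + logit/(a) = -0.59 + 0.5322/1.4500 = -0.2230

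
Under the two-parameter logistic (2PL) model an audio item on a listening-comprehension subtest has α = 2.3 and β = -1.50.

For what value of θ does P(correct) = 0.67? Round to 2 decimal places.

-1.19

P(θ) = 1 / (1 + exp(−α(θ − β)))
logit = ln(0.6700/0.3300) = 0.7082
θ = β + logit/(α) = -1.50 + 0.7082/2.3000 = -1.1921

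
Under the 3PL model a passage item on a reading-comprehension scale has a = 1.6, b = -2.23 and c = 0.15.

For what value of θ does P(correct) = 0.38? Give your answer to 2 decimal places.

-2.85

P(θ) = c + (1 − c) · 1 / (1 + exp(−a(θ − b)))
Remove guessing floor: (0.38 − 0.15)/(1 − 0.15) = 0.2706
logit = ln(0.2706/0.7294) = -0.9916
θ = b + logit/(a) = -2.23 + (-0.9916)/1.6000 = -2.8498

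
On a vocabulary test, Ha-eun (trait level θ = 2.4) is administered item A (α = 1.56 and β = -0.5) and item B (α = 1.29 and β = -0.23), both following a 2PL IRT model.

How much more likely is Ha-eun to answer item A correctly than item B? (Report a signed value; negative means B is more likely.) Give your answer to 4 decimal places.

P(θ) = 1 / (1 + exp(−α(θ − β)))
P_A = 0.9893
P_B = 0.9675
P_A − P_B = 0.0218

0.0218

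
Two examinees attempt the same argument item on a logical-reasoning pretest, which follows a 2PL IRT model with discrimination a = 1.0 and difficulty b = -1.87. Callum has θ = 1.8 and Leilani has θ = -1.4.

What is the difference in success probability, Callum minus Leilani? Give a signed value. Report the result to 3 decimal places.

P(θ) = 1 / (1 + exp(−a(θ − b)))
P(Callum) = 0.9752  [exponent 3.6700]
P(Leilani) = 0.6154  [exponent 0.4700]
Difference = 0.9752 − 0.6154 = 0.3598

0.360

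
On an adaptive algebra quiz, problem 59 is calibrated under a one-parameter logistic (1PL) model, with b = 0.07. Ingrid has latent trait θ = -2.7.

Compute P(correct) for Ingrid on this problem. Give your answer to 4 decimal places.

P(θ) = 1 / (1 + exp(−(θ − b)))
Exponent: (-2.7 − 0.07) = -2.7700
1/(1 + e^{2.7700}) = 0.0590
P = 0.0590

0.0590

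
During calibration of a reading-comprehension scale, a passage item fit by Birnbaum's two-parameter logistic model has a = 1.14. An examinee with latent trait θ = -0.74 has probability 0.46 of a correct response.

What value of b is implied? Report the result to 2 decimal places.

-0.60

P(θ) = 1 / (1 + exp(−a(θ − b)))
logit(0.46) = ln(0.46/0.54) = -0.1603
b = θ − logit/(a) = -0.74 − (-0.1603)/1.1400 = -0.5993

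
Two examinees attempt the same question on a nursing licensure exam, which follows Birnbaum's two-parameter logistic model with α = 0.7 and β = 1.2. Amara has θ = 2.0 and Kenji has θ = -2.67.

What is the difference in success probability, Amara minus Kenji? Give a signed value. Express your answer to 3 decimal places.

0.574

P(θ) = 1 / (1 + exp(−α(θ − β)))
P(Amara) = 0.6365  [exponent 0.5600]
P(Kenji) = 0.0624  [exponent -2.7090]
Difference = 0.6365 − 0.0624 = 0.5740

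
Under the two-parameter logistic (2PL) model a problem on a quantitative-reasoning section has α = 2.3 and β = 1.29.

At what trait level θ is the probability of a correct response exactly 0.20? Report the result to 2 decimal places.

P(θ) = 1 / (1 + exp(−α(θ − β)))
logit = ln(0.2000/0.8000) = -1.3863
θ = β + logit/(α) = 1.29 + (-1.3863)/2.3000 = 0.6873

0.69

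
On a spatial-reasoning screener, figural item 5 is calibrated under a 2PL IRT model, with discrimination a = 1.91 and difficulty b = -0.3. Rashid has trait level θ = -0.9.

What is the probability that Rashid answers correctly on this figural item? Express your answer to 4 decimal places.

P(θ) = 1 / (1 + exp(−a(θ − b)))
Exponent: 1.91 × (-0.9 − (-0.3)) = -1.1460
1/(1 + e^{1.1460}) = 0.2412

0.2412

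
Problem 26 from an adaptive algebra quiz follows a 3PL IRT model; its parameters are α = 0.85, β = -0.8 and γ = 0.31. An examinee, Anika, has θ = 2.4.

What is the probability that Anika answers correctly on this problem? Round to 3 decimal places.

0.957

P(θ) = γ + (1 − γ) · 1 / (1 + exp(−α(θ − β)))
Exponent: 0.85 × (2.4 − (-0.8)) = 2.7200
1/(1 + e^{-2.7200}) = 0.9382
P = 0.31 + 0.69 × 0.9382 = 0.9574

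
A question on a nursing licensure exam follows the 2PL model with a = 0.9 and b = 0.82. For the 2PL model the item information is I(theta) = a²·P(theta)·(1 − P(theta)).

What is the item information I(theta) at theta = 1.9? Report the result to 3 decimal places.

P = 1/(1+e^{-0.9720}) = 0.7255
P(1−P) = 0.7255 × 0.2745 = 0.1991
I = a² × P(1−P) = 0.9² × 0.1991 = 0.16130

0.161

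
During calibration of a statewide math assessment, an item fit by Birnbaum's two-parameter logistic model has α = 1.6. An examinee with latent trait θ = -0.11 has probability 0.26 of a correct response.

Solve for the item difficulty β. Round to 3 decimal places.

P(θ) = 1 / (1 + exp(−α(θ − β)))
logit(0.26) = ln(0.26/0.74) = -1.0460
β = θ − logit/(α) = -0.11 − (-1.0460)/1.6000 = 0.5437

0.544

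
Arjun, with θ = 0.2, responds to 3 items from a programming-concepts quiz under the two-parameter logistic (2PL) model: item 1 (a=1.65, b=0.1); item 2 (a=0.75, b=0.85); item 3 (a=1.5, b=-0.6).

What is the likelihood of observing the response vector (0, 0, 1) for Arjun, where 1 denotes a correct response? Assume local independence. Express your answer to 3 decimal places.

0.218

P(θ) = 1 / (1 + exp(−a(θ − b)))
P_1 = 1/(1+e^{-0.1650}) = 0.5412
P_2 = 1/(1+e^{0.4875}) = 0.3805
P_3 = 1/(1+e^{-1.2000}) = 0.7685
L = (1−P_1) × (1−P_2) × P_3 = 0.4588 × 0.6195 × 0.7685 = 0.21846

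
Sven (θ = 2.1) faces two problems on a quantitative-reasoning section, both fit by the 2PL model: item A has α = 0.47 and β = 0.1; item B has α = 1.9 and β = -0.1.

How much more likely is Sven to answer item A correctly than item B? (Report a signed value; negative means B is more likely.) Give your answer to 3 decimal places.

P(θ) = 1 / (1 + exp(−α(θ − β)))
P_A = 0.7191
P_B = 0.9849
P_A − P_B = -0.2658

-0.266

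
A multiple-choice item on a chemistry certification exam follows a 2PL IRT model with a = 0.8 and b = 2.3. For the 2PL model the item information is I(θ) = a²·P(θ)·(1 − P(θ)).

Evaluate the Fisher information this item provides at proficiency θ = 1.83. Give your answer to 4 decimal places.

0.1545

P = 1/(1+e^{0.3760}) = 0.4071
P(1−P) = 0.4071 × 0.5929 = 0.2414
I = a² × P(1−P) = 0.8² × 0.2414 = 0.15448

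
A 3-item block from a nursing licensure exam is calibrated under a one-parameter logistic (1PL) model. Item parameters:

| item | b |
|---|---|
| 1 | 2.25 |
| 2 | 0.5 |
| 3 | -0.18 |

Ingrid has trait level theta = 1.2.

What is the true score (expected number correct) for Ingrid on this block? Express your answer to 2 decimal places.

P(theta) = 1 / (1 + exp(−(theta − b)))
P_1 = 1/(1+e^{1.0500}) = 0.2592
P_2 = 1/(1+e^{-0.7000}) = 0.6682
P_3 = 1/(1+e^{-1.3800}) = 0.7990
E[score] = 0.2592 + 0.6682 + 0.7990 = 1.7264

1.73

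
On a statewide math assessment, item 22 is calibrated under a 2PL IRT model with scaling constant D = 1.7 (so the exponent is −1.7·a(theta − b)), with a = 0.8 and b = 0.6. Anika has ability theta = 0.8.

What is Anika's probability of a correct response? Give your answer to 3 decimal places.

P(theta) = 1 / (1 + exp(−D·a(theta − b)))
Exponent: 1.7 × 0.8 × (0.8 − 0.6) = 0.2720
1/(1 + e^{-0.2720}) = 0.5676
P = 0.5676

0.568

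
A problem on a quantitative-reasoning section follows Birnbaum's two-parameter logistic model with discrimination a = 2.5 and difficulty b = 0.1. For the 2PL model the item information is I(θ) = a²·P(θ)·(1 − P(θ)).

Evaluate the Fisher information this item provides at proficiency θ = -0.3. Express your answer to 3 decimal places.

1.229

P = 1/(1+e^{1.0000}) = 0.2689
P(1−P) = 0.2689 × 0.7311 = 0.1966
I = a² × P(1−P) = 2.5² × 0.1966 = 1.22882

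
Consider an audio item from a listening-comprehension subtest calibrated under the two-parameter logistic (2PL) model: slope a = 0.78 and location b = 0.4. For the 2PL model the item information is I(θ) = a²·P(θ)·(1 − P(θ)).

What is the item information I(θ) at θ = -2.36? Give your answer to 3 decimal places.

0.057

P = 1/(1+e^{2.1528}) = 0.1041
P(1−P) = 0.1041 × 0.8959 = 0.0932
I = a² × P(1−P) = 0.78² × 0.0932 = 0.05673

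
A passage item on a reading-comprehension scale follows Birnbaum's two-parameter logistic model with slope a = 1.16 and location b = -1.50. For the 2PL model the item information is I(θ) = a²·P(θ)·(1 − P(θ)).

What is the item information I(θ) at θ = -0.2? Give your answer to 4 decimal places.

0.1997

P = 1/(1+e^{-1.5080}) = 0.8188
P(1−P) = 0.8188 × 0.1812 = 0.1484
I = a² × P(1−P) = 1.16² × 0.1484 = 0.19967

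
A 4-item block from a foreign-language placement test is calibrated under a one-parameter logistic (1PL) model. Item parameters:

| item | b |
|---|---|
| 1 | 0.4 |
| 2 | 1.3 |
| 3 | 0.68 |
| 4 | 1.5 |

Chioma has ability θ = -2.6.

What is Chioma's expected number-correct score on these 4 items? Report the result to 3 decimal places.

P(θ) = 1 / (1 + exp(−(θ − b)))
P_1 = 1/(1+e^{3.0000}) = 0.0474
P_2 = 1/(1+e^{3.9000}) = 0.0198
P_3 = 1/(1+e^{3.2800}) = 0.0363
P_4 = 1/(1+e^{4.1000}) = 0.0163
E[score] = 0.0474 + 0.0198 + 0.0363 + 0.0163 = 0.1198

0.120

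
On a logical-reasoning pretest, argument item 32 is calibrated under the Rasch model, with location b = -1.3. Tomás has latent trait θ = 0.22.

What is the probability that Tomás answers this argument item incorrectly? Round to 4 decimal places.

P(θ) = 1 / (1 + exp(−(θ − b)))
Exponent: (0.22 − (-1.3)) = 1.5200
1/(1 + e^{-1.5200}) = 0.8205
P = 0.8205
P(incorrect) = 1 − 0.8205 = 0.1795

0.1795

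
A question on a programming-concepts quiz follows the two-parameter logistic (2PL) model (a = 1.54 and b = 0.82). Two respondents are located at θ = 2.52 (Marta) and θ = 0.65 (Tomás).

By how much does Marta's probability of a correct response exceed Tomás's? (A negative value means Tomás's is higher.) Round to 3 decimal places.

P(θ) = 1 / (1 + exp(−a(θ − b)))
P(Marta) = 0.9320  [exponent 2.6180]
P(Tomás) = 0.4349  [exponent -0.2618]
Difference = 0.9320 − 0.4349 = 0.4971

0.497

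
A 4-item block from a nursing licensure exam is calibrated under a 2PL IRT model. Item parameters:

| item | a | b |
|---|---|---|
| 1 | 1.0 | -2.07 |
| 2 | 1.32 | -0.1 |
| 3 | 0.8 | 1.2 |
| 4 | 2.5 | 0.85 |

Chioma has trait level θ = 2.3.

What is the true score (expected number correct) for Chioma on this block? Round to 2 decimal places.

3.63

P(θ) = 1 / (1 + exp(−a(θ − b)))
P_1 = 1/(1+e^{-4.3700}) = 0.9875
P_2 = 1/(1+e^{-3.1680}) = 0.9596
P_3 = 1/(1+e^{-0.8800}) = 0.7068
P_4 = 1/(1+e^{-3.6250}) = 0.9740
E[score] = 0.9875 + 0.9596 + 0.7068 + 0.9740 = 3.6280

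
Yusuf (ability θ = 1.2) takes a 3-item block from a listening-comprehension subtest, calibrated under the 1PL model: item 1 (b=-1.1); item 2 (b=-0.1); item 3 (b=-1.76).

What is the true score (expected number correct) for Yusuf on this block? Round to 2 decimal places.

P(θ) = 1 / (1 + exp(−(θ − b)))
P_1 = 1/(1+e^{-2.3000}) = 0.9089
P_2 = 1/(1+e^{-1.3000}) = 0.7858
P_3 = 1/(1+e^{-2.9600}) = 0.9507
E[score] = 0.9089 + 0.7858 + 0.9507 = 2.6454

2.65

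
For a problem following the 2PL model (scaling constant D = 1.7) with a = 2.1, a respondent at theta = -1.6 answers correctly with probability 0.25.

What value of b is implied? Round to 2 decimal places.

-1.29

P(theta) = 1 / (1 + exp(−D·a(theta − b)))
logit(0.25) = ln(0.25/0.75) = -1.0986
b = theta − logit/(1.7·a) = -1.6 − (-1.0986)/3.5700 = -1.2923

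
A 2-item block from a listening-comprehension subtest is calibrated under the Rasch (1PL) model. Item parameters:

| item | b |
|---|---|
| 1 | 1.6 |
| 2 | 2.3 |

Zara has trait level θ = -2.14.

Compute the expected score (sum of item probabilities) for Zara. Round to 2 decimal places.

P(θ) = 1 / (1 + exp(−(θ − b)))
P_1 = 1/(1+e^{3.7400}) = 0.0232
P_2 = 1/(1+e^{4.4400}) = 0.0117
E[score] = 0.0232 + 0.0117 = 0.0349

0.03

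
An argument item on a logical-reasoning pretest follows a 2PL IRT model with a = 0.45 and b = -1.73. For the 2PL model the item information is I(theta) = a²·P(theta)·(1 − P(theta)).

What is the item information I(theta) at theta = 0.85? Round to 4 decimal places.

0.0368

P = 1/(1+e^{-1.1610}) = 0.7615
P(1−P) = 0.7615 × 0.2385 = 0.1816
I = a² × P(1−P) = 0.45² × 0.1816 = 0.03678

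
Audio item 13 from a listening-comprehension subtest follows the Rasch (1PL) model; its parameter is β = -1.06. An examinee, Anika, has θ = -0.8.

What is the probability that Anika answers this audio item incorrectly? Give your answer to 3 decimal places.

0.435

P(θ) = 1 / (1 + exp(−(θ − β)))
Exponent: (-0.8 − (-1.06)) = 0.2600
1/(1 + e^{-0.2600}) = 0.5646
P = 0.5646
P(incorrect) = 1 − 0.5646 = 0.4354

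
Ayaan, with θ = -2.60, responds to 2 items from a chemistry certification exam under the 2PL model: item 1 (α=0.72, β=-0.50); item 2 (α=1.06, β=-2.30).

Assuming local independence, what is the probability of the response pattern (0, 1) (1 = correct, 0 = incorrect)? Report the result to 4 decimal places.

P(θ) = 1 / (1 + exp(−α(θ − β)))
P_1 = 1/(1+e^{1.5120}) = 0.1806
P_2 = 1/(1+e^{0.3180}) = 0.4212
L = (1−P_1) × P_2 = 0.8194 × 0.4212 = 0.34508

0.3451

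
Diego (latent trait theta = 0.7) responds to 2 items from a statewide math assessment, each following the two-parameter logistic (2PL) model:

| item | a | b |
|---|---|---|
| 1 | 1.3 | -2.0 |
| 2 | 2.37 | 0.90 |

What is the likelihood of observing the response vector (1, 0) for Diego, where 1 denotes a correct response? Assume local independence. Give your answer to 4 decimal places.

0.5984

P(theta) = 1 / (1 + exp(−a(theta − b)))
P_1 = 1/(1+e^{-3.5100}) = 0.9710
P_2 = 1/(1+e^{0.4740}) = 0.3837
L = P_1 × (1−P_2) = 0.9710 × 0.6163 = 0.59844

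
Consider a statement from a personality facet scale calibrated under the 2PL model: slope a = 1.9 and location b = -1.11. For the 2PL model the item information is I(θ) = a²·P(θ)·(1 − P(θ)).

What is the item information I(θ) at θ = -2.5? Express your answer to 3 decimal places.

P = 1/(1+e^{2.6410}) = 0.0665
P(1−P) = 0.0665 × 0.9335 = 0.0621
I = a² × P(1−P) = 1.9² × 0.0621 = 0.22424

0.224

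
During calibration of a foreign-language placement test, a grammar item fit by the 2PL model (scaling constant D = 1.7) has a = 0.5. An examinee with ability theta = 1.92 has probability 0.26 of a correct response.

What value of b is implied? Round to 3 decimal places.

3.151

P(theta) = 1 / (1 + exp(−D·a(theta − b)))
logit(0.26) = ln(0.26/0.74) = -1.0460
b = theta − logit/(1.7·a) = 1.92 − (-1.0460)/0.8500 = 3.1506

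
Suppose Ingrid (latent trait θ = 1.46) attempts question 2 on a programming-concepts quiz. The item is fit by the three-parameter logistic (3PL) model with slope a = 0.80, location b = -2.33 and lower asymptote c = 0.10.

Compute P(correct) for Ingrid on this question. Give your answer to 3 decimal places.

P(θ) = c + (1 − c) · 1 / (1 + exp(−a(θ − b)))
Exponent: 0.80 × (1.46 − (-2.33)) = 3.0320
1/(1 + e^{-3.0320}) = 0.9540
P = 0.10 + 0.90 × 0.9540 = 0.9586

0.959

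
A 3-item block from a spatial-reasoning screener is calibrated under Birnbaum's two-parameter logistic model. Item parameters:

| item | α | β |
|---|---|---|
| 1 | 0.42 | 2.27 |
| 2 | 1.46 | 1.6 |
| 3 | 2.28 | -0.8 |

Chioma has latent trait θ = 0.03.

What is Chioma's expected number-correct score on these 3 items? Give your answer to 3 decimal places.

1.242

P(θ) = 1 / (1 + exp(−α(θ − β)))
P_1 = 1/(1+e^{0.9408}) = 0.2807
P_2 = 1/(1+e^{2.2922}) = 0.0918
P_3 = 1/(1+e^{-1.8924}) = 0.8690
E[score] = 0.2807 + 0.0918 + 0.8690 = 1.2415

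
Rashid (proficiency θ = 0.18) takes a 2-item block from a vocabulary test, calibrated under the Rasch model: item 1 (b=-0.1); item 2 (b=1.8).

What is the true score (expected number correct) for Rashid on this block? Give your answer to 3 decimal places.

0.735

P(θ) = 1 / (1 + exp(−(θ − b)))
P_1 = 1/(1+e^{-0.2800}) = 0.5695
P_2 = 1/(1+e^{1.6200}) = 0.1652
E[score] = 0.5695 + 0.1652 = 0.7348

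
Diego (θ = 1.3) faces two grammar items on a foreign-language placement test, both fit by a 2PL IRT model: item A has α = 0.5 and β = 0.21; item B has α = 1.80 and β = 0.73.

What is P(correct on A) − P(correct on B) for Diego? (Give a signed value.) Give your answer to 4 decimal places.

P(θ) = 1 / (1 + exp(−α(θ − β)))
P_A = 0.6330
P_B = 0.7361
P_A − P_B = -0.1032

-0.1032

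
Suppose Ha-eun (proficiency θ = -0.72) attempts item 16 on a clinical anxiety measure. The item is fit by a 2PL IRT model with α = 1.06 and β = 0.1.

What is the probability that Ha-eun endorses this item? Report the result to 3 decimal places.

0.295

P(θ) = 1 / (1 + exp(−α(θ − β)))
Exponent: 1.06 × (-0.72 − 0.1) = -0.8692
1/(1 + e^{0.8692}) = 0.2954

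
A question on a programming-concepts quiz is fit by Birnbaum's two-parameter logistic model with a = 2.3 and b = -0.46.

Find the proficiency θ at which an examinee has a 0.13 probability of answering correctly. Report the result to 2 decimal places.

P(θ) = 1 / (1 + exp(−a(θ − b)))
logit = ln(0.1300/0.8700) = -1.9010
θ = b + logit/(a) = -0.46 + (-1.9010)/2.3000 = -1.2865

-1.29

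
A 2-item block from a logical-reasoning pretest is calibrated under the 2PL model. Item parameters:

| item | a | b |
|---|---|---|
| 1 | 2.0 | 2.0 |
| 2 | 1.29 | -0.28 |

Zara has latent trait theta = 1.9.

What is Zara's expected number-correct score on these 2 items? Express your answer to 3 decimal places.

P(theta) = 1 / (1 + exp(−a(theta − b)))
P_1 = 1/(1+e^{0.2000}) = 0.4502
P_2 = 1/(1+e^{-2.8122}) = 0.9433
E[score] = 0.4502 + 0.9433 = 1.3935

1.393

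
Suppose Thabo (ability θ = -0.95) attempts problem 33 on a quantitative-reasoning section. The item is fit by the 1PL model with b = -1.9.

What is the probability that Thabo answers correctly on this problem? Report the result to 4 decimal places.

0.7211

P(θ) = 1 / (1 + exp(−(θ − b)))
Exponent: (-0.95 − (-1.9)) = 0.9500
1/(1 + e^{-0.9500}) = 0.7211
P = 0.7211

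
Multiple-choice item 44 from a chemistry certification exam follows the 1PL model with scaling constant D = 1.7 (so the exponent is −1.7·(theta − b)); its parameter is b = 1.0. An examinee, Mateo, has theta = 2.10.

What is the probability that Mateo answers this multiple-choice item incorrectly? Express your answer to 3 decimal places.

0.134

P(theta) = 1 / (1 + exp(−D·(theta − b)))
Exponent: 1.7 × (2.10 − 1.0) = 1.8700
1/(1 + e^{-1.8700}) = 0.8665
P = 0.8665
P(incorrect) = 1 − 0.8665 = 0.1335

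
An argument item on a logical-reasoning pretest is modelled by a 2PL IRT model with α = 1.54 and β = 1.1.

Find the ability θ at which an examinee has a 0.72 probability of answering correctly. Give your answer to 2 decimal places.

1.71

P(θ) = 1 / (1 + exp(−α(θ − β)))
logit = ln(0.7200/0.2800) = 0.9445
θ = β + logit/(α) = 1.1 + 0.9445/1.5400 = 1.7133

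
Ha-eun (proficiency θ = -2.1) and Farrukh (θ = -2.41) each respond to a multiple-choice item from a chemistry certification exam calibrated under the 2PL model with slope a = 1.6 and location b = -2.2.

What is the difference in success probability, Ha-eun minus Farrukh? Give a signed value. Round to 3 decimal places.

0.123

P(θ) = 1 / (1 + exp(−a(θ − b)))
P(Ha-eun) = 0.5399  [exponent 0.1600]
P(Farrukh) = 0.4168  [exponent -0.3360]
Difference = 0.5399 − 0.4168 = 0.1231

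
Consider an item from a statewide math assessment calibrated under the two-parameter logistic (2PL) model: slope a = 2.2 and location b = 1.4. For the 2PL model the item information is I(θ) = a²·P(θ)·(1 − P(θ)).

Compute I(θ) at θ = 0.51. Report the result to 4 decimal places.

0.5246

P = 1/(1+e^{1.9580}) = 0.1237
P(1−P) = 0.1237 × 0.8763 = 0.1084
I = a² × P(1−P) = 2.2² × 0.1084 = 0.52459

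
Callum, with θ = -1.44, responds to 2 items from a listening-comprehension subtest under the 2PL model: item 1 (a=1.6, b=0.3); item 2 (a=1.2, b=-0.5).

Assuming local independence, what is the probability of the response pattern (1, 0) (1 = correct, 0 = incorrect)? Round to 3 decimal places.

P(θ) = 1 / (1 + exp(−a(θ − b)))
P_1 = 1/(1+e^{2.7840}) = 0.0582
P_2 = 1/(1+e^{1.1280}) = 0.2445
L = P_1 × (1−P_2) = 0.0582 × 0.7555 = 0.04396

0.044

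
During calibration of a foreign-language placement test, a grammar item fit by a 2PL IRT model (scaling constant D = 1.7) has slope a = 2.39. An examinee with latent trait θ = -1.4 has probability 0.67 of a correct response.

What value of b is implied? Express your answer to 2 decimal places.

P(θ) = 1 / (1 + exp(−D·a(θ − b)))
logit(0.67) = ln(0.67/0.33) = 0.7082
b = θ − logit/(1.7·a) = -1.4 − 0.7082/4.0630 = -1.5743

-1.57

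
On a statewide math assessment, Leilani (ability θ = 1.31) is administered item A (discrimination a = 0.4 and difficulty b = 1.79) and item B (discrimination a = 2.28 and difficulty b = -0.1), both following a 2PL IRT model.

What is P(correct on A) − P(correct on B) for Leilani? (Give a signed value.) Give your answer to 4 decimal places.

-0.5092

P(θ) = 1 / (1 + exp(−a(θ − b)))
P_A = 0.4521
P_B = 0.9614
P_A − P_B = -0.5092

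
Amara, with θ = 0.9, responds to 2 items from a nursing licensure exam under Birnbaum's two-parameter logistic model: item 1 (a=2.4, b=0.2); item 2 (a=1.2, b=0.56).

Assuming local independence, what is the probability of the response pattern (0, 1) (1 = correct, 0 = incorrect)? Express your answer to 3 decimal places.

0.094

P(θ) = 1 / (1 + exp(−a(θ − b)))
P_1 = 1/(1+e^{-1.6800}) = 0.8429
P_2 = 1/(1+e^{-0.4080}) = 0.6006
L = (1−P_1) × P_2 = 0.1571 × 0.6006 = 0.09435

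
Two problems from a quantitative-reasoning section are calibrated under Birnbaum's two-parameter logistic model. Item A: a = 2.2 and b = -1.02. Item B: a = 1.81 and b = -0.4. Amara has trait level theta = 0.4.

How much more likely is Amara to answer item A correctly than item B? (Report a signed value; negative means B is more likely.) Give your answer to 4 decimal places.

P(theta) = 1 / (1 + exp(−a(theta − b)))
P_A = 0.9579
P_B = 0.8097
P_A − P_B = 0.1482

0.1482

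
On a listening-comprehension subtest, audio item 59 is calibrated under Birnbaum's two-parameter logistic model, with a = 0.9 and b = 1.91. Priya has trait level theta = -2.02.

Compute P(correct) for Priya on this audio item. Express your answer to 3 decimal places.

P(theta) = 1 / (1 + exp(−a(theta − b)))
Exponent: 0.9 × (-2.02 − 1.91) = -3.5370
1/(1 + e^{3.5370}) = 0.0283

0.028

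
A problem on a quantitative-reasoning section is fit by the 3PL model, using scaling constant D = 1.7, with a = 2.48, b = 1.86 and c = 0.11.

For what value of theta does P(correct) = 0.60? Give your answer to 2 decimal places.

1.91

P(theta) = c + (1 − c) · 1 / (1 + exp(−D·a(theta − b)))
Remove guessing floor: (0.60 − 0.11)/(1 − 0.11) = 0.5506
logit = ln(0.5506/0.4494) = 0.2029
theta = b + logit/(1.7·a) = 1.86 + 0.2029/4.2160 = 1.9081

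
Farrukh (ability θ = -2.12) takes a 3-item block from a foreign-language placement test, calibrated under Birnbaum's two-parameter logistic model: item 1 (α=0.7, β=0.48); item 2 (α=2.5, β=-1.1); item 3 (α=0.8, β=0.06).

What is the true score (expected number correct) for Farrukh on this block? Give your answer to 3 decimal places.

0.361

P(θ) = 1 / (1 + exp(−α(θ − β)))
P_1 = 1/(1+e^{1.8200}) = 0.1394
P_2 = 1/(1+e^{2.5500}) = 0.0724
P_3 = 1/(1+e^{1.7440}) = 0.1488
E[score] = 0.1394 + 0.0724 + 0.1488 = 0.3607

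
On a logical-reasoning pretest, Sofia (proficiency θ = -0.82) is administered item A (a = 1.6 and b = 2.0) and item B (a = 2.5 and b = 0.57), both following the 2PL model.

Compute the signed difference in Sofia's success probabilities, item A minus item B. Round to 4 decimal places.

-0.0192

P(θ) = 1 / (1 + exp(−a(θ − b)))
P_A = 0.0109
P_B = 0.0300
P_A − P_B = -0.0192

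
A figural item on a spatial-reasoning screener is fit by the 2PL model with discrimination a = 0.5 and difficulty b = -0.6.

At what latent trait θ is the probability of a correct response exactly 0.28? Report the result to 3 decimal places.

-2.489

P(θ) = 1 / (1 + exp(−a(θ − b)))
logit = ln(0.2800/0.7200) = -0.9445
θ = b + logit/(a) = -0.6 + (-0.9445)/0.5000 = -2.4889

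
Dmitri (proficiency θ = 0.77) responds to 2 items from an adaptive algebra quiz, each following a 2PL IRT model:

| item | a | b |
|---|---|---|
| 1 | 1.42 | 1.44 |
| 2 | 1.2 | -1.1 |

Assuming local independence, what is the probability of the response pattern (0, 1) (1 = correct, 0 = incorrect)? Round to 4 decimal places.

0.6522

P(θ) = 1 / (1 + exp(−a(θ − b)))
P_1 = 1/(1+e^{0.9514}) = 0.2786
P_2 = 1/(1+e^{-2.2440}) = 0.9041
L = (1−P_1) × P_2 = 0.7214 × 0.9041 = 0.65224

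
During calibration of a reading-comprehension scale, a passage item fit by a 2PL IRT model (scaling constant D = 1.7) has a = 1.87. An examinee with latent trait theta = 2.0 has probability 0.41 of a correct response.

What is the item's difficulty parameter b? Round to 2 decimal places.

2.11

P(theta) = 1 / (1 + exp(−D·a(theta − b)))
logit(0.41) = ln(0.41/0.59) = -0.3640
b = theta − logit/(1.7·a) = 2.0 − (-0.3640)/3.1790 = 2.1145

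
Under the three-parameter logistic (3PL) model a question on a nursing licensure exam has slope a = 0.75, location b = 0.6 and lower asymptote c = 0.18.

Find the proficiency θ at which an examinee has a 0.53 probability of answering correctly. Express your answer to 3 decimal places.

P(θ) = c + (1 − c) · 1 / (1 + exp(−a(θ − b)))
Remove guessing floor: (0.53 − 0.18)/(1 − 0.18) = 0.4268
logit = ln(0.4268/0.5732) = -0.2948
θ = b + logit/(a) = 0.6 + (-0.2948)/0.7500 = 0.2069

0.207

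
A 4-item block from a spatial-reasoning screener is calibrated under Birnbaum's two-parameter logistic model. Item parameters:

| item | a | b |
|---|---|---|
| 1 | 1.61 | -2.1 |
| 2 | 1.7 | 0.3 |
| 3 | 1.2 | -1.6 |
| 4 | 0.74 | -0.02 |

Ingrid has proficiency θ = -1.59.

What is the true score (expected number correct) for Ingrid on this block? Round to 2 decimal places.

1.47

P(θ) = 1 / (1 + exp(−a(θ − b)))
P_1 = 1/(1+e^{-0.8211}) = 0.6945
P_2 = 1/(1+e^{3.2130}) = 0.0387
P_3 = 1/(1+e^{-0.0120}) = 0.5030
P_4 = 1/(1+e^{1.1618}) = 0.2383
E[score] = 0.6945 + 0.0387 + 0.5030 + 0.2383 = 1.4745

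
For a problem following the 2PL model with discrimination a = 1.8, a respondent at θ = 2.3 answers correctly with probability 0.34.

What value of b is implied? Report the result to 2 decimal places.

2.67

P(θ) = 1 / (1 + exp(−a(θ − b)))
logit(0.34) = ln(0.34/0.66) = -0.6633
b = θ − logit/(a) = 2.3 − (-0.6633)/1.8000 = 2.6685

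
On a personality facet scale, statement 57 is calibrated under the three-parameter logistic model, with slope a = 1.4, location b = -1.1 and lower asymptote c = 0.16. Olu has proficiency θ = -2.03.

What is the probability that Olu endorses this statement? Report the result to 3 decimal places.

0.340

P(θ) = c + (1 − c) · 1 / (1 + exp(−a(θ − b)))
Exponent: 1.4 × (-2.03 − (-1.1)) = -1.3020
1/(1 + e^{1.3020}) = 0.2138
P = 0.16 + 0.84 × 0.2138 = 0.3396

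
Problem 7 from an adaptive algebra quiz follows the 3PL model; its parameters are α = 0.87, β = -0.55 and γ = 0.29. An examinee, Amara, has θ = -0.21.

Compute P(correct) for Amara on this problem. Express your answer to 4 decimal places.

0.6971

P(θ) = γ + (1 − γ) · 1 / (1 + exp(−α(θ − β)))
Exponent: 0.87 × (-0.21 − (-0.55)) = 0.2958
1/(1 + e^{-0.2958}) = 0.5734
P = 0.29 + 0.71 × 0.5734 = 0.6971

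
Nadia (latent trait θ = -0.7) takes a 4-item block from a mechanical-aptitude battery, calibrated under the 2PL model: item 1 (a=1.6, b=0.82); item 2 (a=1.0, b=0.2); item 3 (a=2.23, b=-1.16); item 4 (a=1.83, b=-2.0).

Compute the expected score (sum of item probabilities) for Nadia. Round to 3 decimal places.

2.021

P(θ) = 1 / (1 + exp(−a(θ − b)))
P_1 = 1/(1+e^{2.4320}) = 0.0808
P_2 = 1/(1+e^{0.9000}) = 0.2891
P_3 = 1/(1+e^{-1.0258}) = 0.7361
P_4 = 1/(1+e^{-2.3790}) = 0.9152
E[score] = 0.0808 + 0.2891 + 0.7361 + 0.9152 = 2.0211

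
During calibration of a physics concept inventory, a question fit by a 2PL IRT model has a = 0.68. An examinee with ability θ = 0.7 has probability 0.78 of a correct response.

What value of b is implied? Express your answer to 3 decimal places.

P(θ) = 1 / (1 + exp(−a(θ − b)))
logit(0.78) = ln(0.78/0.22) = 1.2657
b = θ − logit/(a) = 0.7 − 1.2657/0.6800 = -1.1613

-1.161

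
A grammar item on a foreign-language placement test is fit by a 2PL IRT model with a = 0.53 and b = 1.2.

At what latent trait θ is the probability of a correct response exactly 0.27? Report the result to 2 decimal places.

P(θ) = 1 / (1 + exp(−a(θ − b)))
logit = ln(0.2700/0.7300) = -0.9946
θ = b + logit/(a) = 1.2 + (-0.9946)/0.5300 = -0.6766

-0.68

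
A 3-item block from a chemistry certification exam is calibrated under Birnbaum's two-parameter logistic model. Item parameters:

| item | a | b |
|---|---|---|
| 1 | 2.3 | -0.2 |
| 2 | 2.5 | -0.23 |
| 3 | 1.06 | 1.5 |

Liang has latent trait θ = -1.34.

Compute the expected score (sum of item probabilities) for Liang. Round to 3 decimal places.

0.173

P(θ) = 1 / (1 + exp(−a(θ − b)))
P_1 = 1/(1+e^{2.6220}) = 0.0677
P_2 = 1/(1+e^{2.7750}) = 0.0587
P_3 = 1/(1+e^{3.0104}) = 0.0470
E[score] = 0.0677 + 0.0587 + 0.0470 = 0.1734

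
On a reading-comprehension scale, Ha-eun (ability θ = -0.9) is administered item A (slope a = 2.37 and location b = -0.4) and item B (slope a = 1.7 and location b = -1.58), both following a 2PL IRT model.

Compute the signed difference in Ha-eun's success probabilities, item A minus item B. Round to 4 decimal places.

P(θ) = 1 / (1 + exp(−a(θ − b)))
P_A = 0.2342
P_B = 0.7606
P_A − P_B = -0.5265

-0.5265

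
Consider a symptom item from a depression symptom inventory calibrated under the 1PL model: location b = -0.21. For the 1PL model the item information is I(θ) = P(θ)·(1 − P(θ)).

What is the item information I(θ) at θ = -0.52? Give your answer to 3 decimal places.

P = 1/(1+e^{0.3100}) = 0.4231
P(1−P) = 0.4231 × 0.5769 = 0.2441
I = P(1−P) = 0.24409

0.244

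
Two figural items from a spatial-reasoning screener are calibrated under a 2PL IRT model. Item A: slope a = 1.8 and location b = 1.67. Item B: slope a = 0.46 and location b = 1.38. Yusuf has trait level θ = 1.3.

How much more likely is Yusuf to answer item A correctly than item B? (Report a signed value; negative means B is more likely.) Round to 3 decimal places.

P(θ) = 1 / (1 + exp(−a(θ − b)))
P_A = 0.3394
P_B = 0.4908
P_A − P_B = -0.1514

-0.151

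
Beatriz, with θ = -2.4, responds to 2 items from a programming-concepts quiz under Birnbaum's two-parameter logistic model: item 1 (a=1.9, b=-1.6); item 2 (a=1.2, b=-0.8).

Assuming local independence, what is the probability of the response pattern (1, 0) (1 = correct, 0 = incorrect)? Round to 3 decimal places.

0.157

P(θ) = 1 / (1 + exp(−a(θ − b)))
P_1 = 1/(1+e^{1.5200}) = 0.1795
P_2 = 1/(1+e^{1.9200}) = 0.1279
L = P_1 × (1−P_2) = 0.1795 × 0.8721 = 0.15652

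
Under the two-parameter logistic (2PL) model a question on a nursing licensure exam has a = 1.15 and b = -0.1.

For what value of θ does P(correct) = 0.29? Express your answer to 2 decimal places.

P(θ) = 1 / (1 + exp(−a(θ − b)))
logit = ln(0.2900/0.7100) = -0.8954
θ = b + logit/(a) = -0.1 + (-0.8954)/1.1500 = -0.8786

-0.88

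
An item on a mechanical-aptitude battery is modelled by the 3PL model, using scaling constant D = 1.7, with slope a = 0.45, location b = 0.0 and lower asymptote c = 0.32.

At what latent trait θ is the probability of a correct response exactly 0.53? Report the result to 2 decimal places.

P(θ) = c + (1 − c) · 1 / (1 + exp(−D·a(θ − b)))
Remove guessing floor: (0.53 − 0.32)/(1 − 0.32) = 0.3088
logit = ln(0.3088/0.6912) = -0.8056
θ = b + logit/(1.7·a) = 0.0 + (-0.8056)/0.7650 = -1.0531

-1.05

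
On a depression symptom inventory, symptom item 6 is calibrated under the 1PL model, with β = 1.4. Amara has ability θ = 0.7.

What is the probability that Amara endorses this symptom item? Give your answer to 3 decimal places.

0.332

P(θ) = 1 / (1 + exp(−(θ − β)))
Exponent: (0.7 − 1.4) = -0.7000
1/(1 + e^{0.7000}) = 0.3318
P = 0.3318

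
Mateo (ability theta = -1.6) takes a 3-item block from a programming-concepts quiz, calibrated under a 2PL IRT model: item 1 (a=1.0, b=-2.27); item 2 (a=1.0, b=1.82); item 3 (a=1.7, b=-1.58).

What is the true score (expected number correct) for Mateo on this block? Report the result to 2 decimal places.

1.18

P(theta) = 1 / (1 + exp(−a(theta − b)))
P_1 = 1/(1+e^{-0.6700}) = 0.6615
P_2 = 1/(1+e^{3.4200}) = 0.0317
P_3 = 1/(1+e^{0.0340}) = 0.4915
E[score] = 0.6615 + 0.0317 + 0.4915 = 1.1847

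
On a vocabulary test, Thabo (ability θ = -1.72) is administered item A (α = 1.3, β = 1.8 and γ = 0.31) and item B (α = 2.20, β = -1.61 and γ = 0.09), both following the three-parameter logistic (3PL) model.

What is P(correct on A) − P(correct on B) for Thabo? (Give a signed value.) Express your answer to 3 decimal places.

P(θ) = γ + (1 − γ) · 1 / (1 + exp(−α(θ − β)))
P_A = 0.3170
P_B = 0.4902
P_A − P_B = -0.1732

-0.173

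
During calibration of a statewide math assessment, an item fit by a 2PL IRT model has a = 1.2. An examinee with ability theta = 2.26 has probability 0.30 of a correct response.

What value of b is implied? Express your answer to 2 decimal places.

2.97

P(theta) = 1 / (1 + exp(−a(theta − b)))
logit(0.30) = ln(0.30/0.70) = -0.8473
b = theta − logit/(a) = 2.26 − (-0.8473)/1.2000 = 2.9661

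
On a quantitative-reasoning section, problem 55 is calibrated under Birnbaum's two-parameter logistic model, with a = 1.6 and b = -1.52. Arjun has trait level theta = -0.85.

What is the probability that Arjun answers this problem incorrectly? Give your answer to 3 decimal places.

0.255

P(theta) = 1 / (1 + exp(−a(theta − b)))
Exponent: 1.6 × (-0.85 − (-1.52)) = 1.0720
1/(1 + e^{-1.0720}) = 0.7450
P(incorrect) = 1 − 0.7450 = 0.2550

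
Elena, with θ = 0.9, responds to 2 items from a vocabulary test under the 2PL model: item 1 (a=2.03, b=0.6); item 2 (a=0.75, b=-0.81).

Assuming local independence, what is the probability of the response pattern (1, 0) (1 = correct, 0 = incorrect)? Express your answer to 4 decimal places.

0.1406

P(θ) = 1 / (1 + exp(−a(θ − b)))
P_1 = 1/(1+e^{-0.6090}) = 0.6477
P_2 = 1/(1+e^{-1.2825}) = 0.7829
L = P_1 × (1−P_2) = 0.6477 × 0.2171 = 0.14063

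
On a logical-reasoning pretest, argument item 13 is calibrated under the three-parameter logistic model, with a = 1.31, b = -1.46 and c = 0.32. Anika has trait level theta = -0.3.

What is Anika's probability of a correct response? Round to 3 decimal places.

P(theta) = c + (1 − c) · 1 / (1 + exp(−a(theta − b)))
Exponent: 1.31 × (-0.3 − (-1.46)) = 1.5196
1/(1 + e^{-1.5196}) = 0.8205
P = 0.32 + 0.68 × 0.8205 = 0.8779

0.878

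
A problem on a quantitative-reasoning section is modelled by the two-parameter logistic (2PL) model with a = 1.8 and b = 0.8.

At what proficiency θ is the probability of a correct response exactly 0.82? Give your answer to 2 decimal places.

1.64

P(θ) = 1 / (1 + exp(−a(θ − b)))
logit = ln(0.8200/0.1800) = 1.5163
θ = b + logit/(a) = 0.8 + 1.5163/1.8000 = 1.6424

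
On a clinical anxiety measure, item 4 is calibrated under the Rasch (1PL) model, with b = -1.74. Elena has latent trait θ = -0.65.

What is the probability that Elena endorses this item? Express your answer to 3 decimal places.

P(θ) = 1 / (1 + exp(−(θ − b)))
Exponent: (-0.65 − (-1.74)) = 1.0900
1/(1 + e^{-1.0900}) = 0.7484
P = 0.7484

0.748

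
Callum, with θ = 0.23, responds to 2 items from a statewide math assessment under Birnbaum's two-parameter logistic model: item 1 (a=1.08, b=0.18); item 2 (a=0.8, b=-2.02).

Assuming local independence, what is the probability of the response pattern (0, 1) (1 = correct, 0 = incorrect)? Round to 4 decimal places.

0.4175

P(θ) = 1 / (1 + exp(−a(θ − b)))
P_1 = 1/(1+e^{-0.0540}) = 0.5135
P_2 = 1/(1+e^{-1.8000}) = 0.8581
L = (1−P_1) × P_2 = 0.4865 × 0.8581 = 0.41749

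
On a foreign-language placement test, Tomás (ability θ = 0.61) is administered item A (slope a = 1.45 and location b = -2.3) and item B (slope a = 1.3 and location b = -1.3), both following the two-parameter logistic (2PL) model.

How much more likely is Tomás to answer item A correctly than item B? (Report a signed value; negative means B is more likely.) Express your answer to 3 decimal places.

0.063

P(θ) = 1 / (1 + exp(−a(θ − b)))
P_A = 0.9855
P_B = 0.9229
P_A − P_B = 0.0626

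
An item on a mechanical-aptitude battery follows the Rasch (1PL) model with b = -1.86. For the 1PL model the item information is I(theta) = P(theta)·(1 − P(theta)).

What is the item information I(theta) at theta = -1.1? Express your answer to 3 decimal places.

0.217

P = 1/(1+e^{-0.7600}) = 0.6814
P(1−P) = 0.6814 × 0.3186 = 0.2171
I = P(1−P) = 0.21711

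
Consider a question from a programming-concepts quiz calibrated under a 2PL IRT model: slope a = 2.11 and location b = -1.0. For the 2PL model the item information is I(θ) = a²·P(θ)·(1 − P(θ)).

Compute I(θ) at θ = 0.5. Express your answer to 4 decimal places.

P = 1/(1+e^{-3.1650}) = 0.9595
P(1−P) = 0.9595 × 0.0405 = 0.0389
I = a² × P(1−P) = 2.11² × 0.0389 = 0.17303

0.1730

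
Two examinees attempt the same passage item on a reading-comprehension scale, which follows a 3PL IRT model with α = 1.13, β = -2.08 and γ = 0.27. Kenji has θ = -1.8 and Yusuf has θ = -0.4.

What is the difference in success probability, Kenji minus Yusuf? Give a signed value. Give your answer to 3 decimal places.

P(θ) = γ + (1 − γ) · 1 / (1 + exp(−α(θ − β)))
P(Kenji) = 0.6923  [exponent 0.3164]
P(Yusuf) = 0.9049  [exponent 1.8984]
Difference = 0.6923 − 0.9049 = -0.2126

-0.213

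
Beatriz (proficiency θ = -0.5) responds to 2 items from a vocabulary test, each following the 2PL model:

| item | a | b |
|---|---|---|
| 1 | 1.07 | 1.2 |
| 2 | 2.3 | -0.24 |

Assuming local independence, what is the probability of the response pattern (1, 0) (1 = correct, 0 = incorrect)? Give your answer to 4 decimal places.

0.0900

P(θ) = 1 / (1 + exp(−a(θ − b)))
P_1 = 1/(1+e^{1.8190}) = 0.1396
P_2 = 1/(1+e^{0.5980}) = 0.3548
L = P_1 × (1−P_2) = 0.1396 × 0.6452 = 0.09004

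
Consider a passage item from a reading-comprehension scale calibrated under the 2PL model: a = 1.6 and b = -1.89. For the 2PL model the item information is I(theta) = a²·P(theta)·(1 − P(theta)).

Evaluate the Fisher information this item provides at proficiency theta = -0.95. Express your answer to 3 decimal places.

P = 1/(1+e^{-1.5040}) = 0.8182
P(1−P) = 0.8182 × 0.1818 = 0.1488
I = a² × P(1−P) = 1.6² × 0.1488 = 0.38085

0.381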